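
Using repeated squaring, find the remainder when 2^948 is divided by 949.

2^1 ≡ 2 (mod 949)
2^2 ≡ 2^2 = 4 ≡ 4 (mod 949)
2^4 ≡ 4^2 = 16 ≡ 16 (mod 949)
2^8 ≡ 16^2 = 256 ≡ 256 (mod 949)
2^16 ≡ 256^2 = 65536 ≡ 55 (mod 949)
2^32 ≡ 55^2 = 3025 ≡ 178 (mod 949)
2^64 ≡ 178^2 = 31684 ≡ 367 (mod 949)
2^128 ≡ 367^2 = 134689 ≡ 880 (mod 949)
2^256 ≡ 880^2 = 774400 ≡ 16 (mod 949)
2^512 ≡ 16^2 = 256 ≡ 256 (mod 949)
948 = 512 + 256 + 128 + 32 + 16 + 4 in binary powers of 2.
So 2^948 ≡ 256 · 16 · 880 · 178 · 55 · 16 ≡ 300 (mod 949).
Since 300 ≠ 1, base 2 is a Fermat witness: 949 is composite.

300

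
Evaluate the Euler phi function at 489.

324

Factor: 489 = 3 · 163.
φ(489) = (3−1) · (163−1) = 2 · 162 = 324.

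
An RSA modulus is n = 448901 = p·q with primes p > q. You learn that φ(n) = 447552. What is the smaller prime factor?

593

φ(n) = (p−1)(q−1) = n − (p+q) + 1, so p + q = 448901 − 447552 + 1 = 1350.
p and q are the roots of t² − 1350t + 448901 = 0.
Discriminant: 1350² − 4·448901 = 1822500 − 1795604 = 26896; √26896 = 164.
q = (1350 − 164)/2 = 593, p = (1350 + 164)/2 = 757.
Check: 593 · 757 = 448901.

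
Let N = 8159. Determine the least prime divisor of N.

41

8159 is odd.
Digit sum 23, not divisible by 3.
Ends in 9: not divisible by 5.
7: 8159 = 7·1165 + 4
11: 8159 = 11·741 + 8
13: 8159 = 13·627 + 8
17: 8159 = 17·479 + 16
19: 8159 = 19·429 + 8
23: 8159 = 23·354 + 17
29: 8159 = 29·281 + 10
31: 8159 = 31·263 + 6
37: 8159 = 37·220 + 19
41: 8159 = 41·199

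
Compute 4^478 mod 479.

1

4^1 ≡ 4 (mod 479)
4^2 ≡ 4^2 = 16 ≡ 16 (mod 479)
4^4 ≡ 16^2 = 256 ≡ 256 (mod 479)
4^8 ≡ 256^2 = 65536 ≡ 392 (mod 479)
4^16 ≡ 392^2 = 153664 ≡ 384 (mod 479)
4^32 ≡ 384^2 = 147456 ≡ 403 (mod 479)
4^64 ≡ 403^2 = 162409 ≡ 28 (mod 479)
4^128 ≡ 28^2 = 784 ≡ 305 (mod 479)
4^256 ≡ 305^2 = 93025 ≡ 99 (mod 479)
478 = 256 + 128 + 64 + 16 + 8 + 4 + 2 in binary powers of 2.
So 4^478 ≡ 99 · 305 · 28 · 384 · 392 · 256 · 16 ≡ 1 (mod 479).
Since the result is 1, base 4 gives no evidence that 479 is composite.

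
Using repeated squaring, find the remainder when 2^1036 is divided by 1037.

815

2^1 ≡ 2 (mod 1037)
2^2 ≡ 2^2 = 4 ≡ 4 (mod 1037)
2^4 ≡ 4^2 = 16 ≡ 16 (mod 1037)
2^8 ≡ 16^2 = 256 ≡ 256 (mod 1037)
2^16 ≡ 256^2 = 65536 ≡ 205 (mod 1037)
2^32 ≡ 205^2 = 42025 ≡ 545 (mod 1037)
2^64 ≡ 545^2 = 297025 ≡ 443 (mod 1037)
2^128 ≡ 443^2 = 196249 ≡ 256 (mod 1037)
2^256 ≡ 256^2 = 65536 ≡ 205 (mod 1037)
2^512 ≡ 205^2 = 42025 ≡ 545 (mod 1037)
2^1024 ≡ 545^2 = 297025 ≡ 443 (mod 1037)
1036 = 1024 + 8 + 4 in binary powers of 2.
So 2^1036 ≡ 443 · 256 · 16 ≡ 815 (mod 1037).
Since 815 ≠ 1, base 2 is a Fermat witness: 1037 is composite.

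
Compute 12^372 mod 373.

1

12^1 ≡ 12 (mod 373)
12^2 ≡ 12^2 = 144 ≡ 144 (mod 373)
12^4 ≡ 144^2 = 20736 ≡ 221 (mod 373)
12^8 ≡ 221^2 = 48841 ≡ 351 (mod 373)
12^16 ≡ 351^2 = 123201 ≡ 111 (mod 373)
12^32 ≡ 111^2 = 12321 ≡ 12 (mod 373)
12^64 ≡ 12^2 = 144 ≡ 144 (mod 373)
12^128 ≡ 144^2 = 20736 ≡ 221 (mod 373)
12^256 ≡ 221^2 = 48841 ≡ 351 (mod 373)
372 = 256 + 64 + 32 + 16 + 4 in binary powers of 2.
So 12^372 ≡ 351 · 144 · 12 · 111 · 221 ≡ 1 (mod 373).
Since the result is 1, base 12 gives no evidence that 373 is composite.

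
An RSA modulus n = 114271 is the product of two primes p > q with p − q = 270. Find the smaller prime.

229

Since p = q + 270, we have 114271 = q(q + 270), so q² + 270q − 114271 = 0.
Discriminant: 270² + 4·114271 = 72900 + 457084 = 529984; √529984 = 728.
q = (−270 + 728)/2 = 229, and p = q + 270 = 499.
Check: 229 · 499 = 114271.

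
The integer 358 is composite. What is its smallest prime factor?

2

358 is even: 2 divides it.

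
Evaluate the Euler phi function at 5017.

4816

Factor: 5017 = 29 · 173.
φ(5017) = (29−1) · (173−1) = 28 · 172 = 4816.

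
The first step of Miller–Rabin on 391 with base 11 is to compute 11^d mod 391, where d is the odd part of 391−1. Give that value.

107

391 − 1 = 390 = 2^1 · 195, so d = 195.
11^1 ≡ 11 (mod 391)
11^2 ≡ 11^2 = 121 ≡ 121 (mod 391)
11^4 ≡ 121^2 = 14641 ≡ 174 (mod 391)
11^8 ≡ 174^2 = 30276 ≡ 169 (mod 391)
11^16 ≡ 169^2 = 28561 ≡ 18 (mod 391)
11^32 ≡ 18^2 = 324 ≡ 324 (mod 391)
11^64 ≡ 324^2 = 104976 ≡ 188 (mod 391)
11^128 ≡ 188^2 = 35344 ≡ 154 (mod 391)
195 = 128 + 64 + 2 + 1 in binary powers of 2.
So 11^195 ≡ 154 · 188 · 121 · 11 ≡ 107 (mod 391).
Squaring chain: 107; never reaches −1, so base 11 is a Miller–Rabin witness that 391 is composite.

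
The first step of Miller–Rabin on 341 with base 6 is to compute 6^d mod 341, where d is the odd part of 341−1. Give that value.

285

341 − 1 = 340 = 2^2 · 85, so d = 85.
6^1 ≡ 6 (mod 341)
6^2 ≡ 6^2 = 36 ≡ 36 (mod 341)
6^4 ≡ 36^2 = 1296 ≡ 273 (mod 341)
6^8 ≡ 273^2 = 74529 ≡ 191 (mod 341)
6^16 ≡ 191^2 = 36481 ≡ 335 (mod 341)
6^32 ≡ 335^2 = 112225 ≡ 36 (mod 341)
6^64 ≡ 36^2 = 1296 ≡ 273 (mod 341)
85 = 64 + 16 + 4 + 1 in binary powers of 2.
So 6^85 ≡ 273 · 335 · 273 · 6 ≡ 285 (mod 341).
Squaring chain: 285 → 67; never reaches −1, so base 6 is a Miller–Rabin witness that 341 is composite.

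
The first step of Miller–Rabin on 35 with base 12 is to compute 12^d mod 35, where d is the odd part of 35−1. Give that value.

17

35 − 1 = 34 = 2^1 · 17, so d = 17.
12^1 ≡ 12 (mod 35)
12^2 ≡ 12^2 = 144 ≡ 4 (mod 35)
12^4 ≡ 4^2 = 16 ≡ 16 (mod 35)
12^8 ≡ 16^2 = 256 ≡ 11 (mod 35)
12^16 ≡ 11^2 = 121 ≡ 16 (mod 35)
17 = 16 + 1 in binary powers of 2.
So 12^17 ≡ 16 · 12 ≡ 17 (mod 35).
Squaring chain: 17; never reaches −1, so base 12 is a Miller–Rabin witness that 35 is composite.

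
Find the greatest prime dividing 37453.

67

37453 = 13 · 2881
2881 = 43 · 67
67 is prime.
So 37453 = 13 · 43 · 67; the largest prime factor is 67.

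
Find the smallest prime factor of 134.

134 is even: 2 divides it.

2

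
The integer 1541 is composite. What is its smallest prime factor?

23

1541 is odd.
Digit sum 11, not divisible by 3.
Ends in 1: not divisible by 5.
7: 1541 = 7·220 + 1
11: 1541 = 11·140 + 1
13: 1541 = 13·118 + 7
17: 1541 = 17·90 + 11
19: 1541 = 19·81 + 2
23: 1541 = 23·67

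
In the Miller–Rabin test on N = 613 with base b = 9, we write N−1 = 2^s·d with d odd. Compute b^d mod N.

1

613 − 1 = 612 = 2^2 · 153, so d = 153.
9^1 ≡ 9 (mod 613)
9^2 ≡ 9^2 = 81 ≡ 81 (mod 613)
9^4 ≡ 81^2 = 6561 ≡ 431 (mod 613)
9^8 ≡ 431^2 = 185761 ≡ 22 (mod 613)
9^16 ≡ 22^2 = 484 ≡ 484 (mod 613)
9^32 ≡ 484^2 = 234256 ≡ 90 (mod 613)
9^64 ≡ 90^2 = 8100 ≡ 131 (mod 613)
9^128 ≡ 131^2 = 17161 ≡ 610 (mod 613)
153 = 128 + 16 + 8 + 1 in binary powers of 2.
So 9^153 ≡ 610 · 484 · 22 · 9 ≡ 1 (mod 613).
Since 9^d ≡ 1 (mod 613), base 9 does not prove 613 composite.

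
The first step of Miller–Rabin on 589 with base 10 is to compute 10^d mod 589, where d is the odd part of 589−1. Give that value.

221

589 − 1 = 588 = 2^2 · 147, so d = 147.
10^1 ≡ 10 (mod 589)
10^2 ≡ 10^2 = 100 ≡ 100 (mod 589)
10^4 ≡ 100^2 = 10000 ≡ 576 (mod 589)
10^8 ≡ 576^2 = 331776 ≡ 169 (mod 589)
10^16 ≡ 169^2 = 28561 ≡ 289 (mod 589)
10^32 ≡ 289^2 = 83521 ≡ 472 (mod 589)
10^64 ≡ 472^2 = 222784 ≡ 142 (mod 589)
10^128 ≡ 142^2 = 20164 ≡ 138 (mod 589)
147 = 128 + 16 + 2 + 1 in binary powers of 2.
So 10^147 ≡ 138 · 289 · 100 · 10 ≡ 221 (mod 589).
Squaring chain: 221 → 543; never reaches −1, so base 10 is a Miller–Rabin witness that 589 is composite.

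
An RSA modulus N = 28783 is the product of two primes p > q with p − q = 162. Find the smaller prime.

107

Since p = q + 162, we have 28783 = q(q + 162), so q² + 162q − 28783 = 0.
Discriminant: 162² + 4·28783 = 26244 + 115132 = 141376; √141376 = 376.
q = (−162 + 376)/2 = 107, and p = q + 162 = 269.
Check: 107 · 269 = 28783.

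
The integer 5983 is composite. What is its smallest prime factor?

5983 is odd.
Digit sum 25, not divisible by 3.
Ends in 3: not divisible by 5.
7: 5983 = 7·854 + 5
11: 5983 = 11·543 + 10
13: 5983 = 13·460 + 3
17: 5983 = 17·351 + 16
19: 5983 = 19·314 + 17
23: 5983 = 23·260 + 3
29: 5983 = 29·206 + 9
31: 5983 = 31·193

31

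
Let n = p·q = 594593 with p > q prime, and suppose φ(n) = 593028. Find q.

φ(n) = (p−1)(q−1) = n − (p+q) + 1, so p + q = 594593 − 593028 + 1 = 1566.
p and q are the roots of t² − 1566t + 594593 = 0.
Discriminant: 1566² − 4·594593 = 2452356 − 2378372 = 73984; √73984 = 272.
q = (1566 − 272)/2 = 647, p = (1566 + 272)/2 = 919.
Check: 647 · 919 = 594593.

647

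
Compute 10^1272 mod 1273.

10^1 ≡ 10 (mod 1273)
10^2 ≡ 10^2 = 100 ≡ 100 (mod 1273)
10^4 ≡ 100^2 = 10000 ≡ 1089 (mod 1273)
10^8 ≡ 1089^2 = 1185921 ≡ 758 (mod 1273)
10^16 ≡ 758^2 = 574564 ≡ 441 (mod 1273)
10^32 ≡ 441^2 = 194481 ≡ 985 (mod 1273)
10^64 ≡ 985^2 = 970225 ≡ 199 (mod 1273)
10^128 ≡ 199^2 = 39601 ≡ 138 (mod 1273)
10^256 ≡ 138^2 = 19044 ≡ 1222 (mod 1273)
10^512 ≡ 1222^2 = 1493284 ≡ 55 (mod 1273)
10^1024 ≡ 55^2 = 3025 ≡ 479 (mod 1273)
1272 = 1024 + 128 + 64 + 32 + 16 + 8 in binary powers of 2.
So 10^1272 ≡ 479 · 138 · 199 · 985 · 441 · 758 ≡ 349 (mod 1273).
Since 349 ≠ 1, base 10 is a Fermat witness: 1273 is composite.

349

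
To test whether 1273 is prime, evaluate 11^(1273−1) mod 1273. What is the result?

533

11^1 ≡ 11 (mod 1273)
11^2 ≡ 11^2 = 121 ≡ 121 (mod 1273)
11^4 ≡ 121^2 = 14641 ≡ 638 (mod 1273)
11^8 ≡ 638^2 = 407044 ≡ 957 (mod 1273)
11^16 ≡ 957^2 = 915849 ≡ 562 (mod 1273)
11^32 ≡ 562^2 = 315844 ≡ 140 (mod 1273)
11^64 ≡ 140^2 = 19600 ≡ 505 (mod 1273)
11^128 ≡ 505^2 = 255025 ≡ 425 (mod 1273)
11^256 ≡ 425^2 = 180625 ≡ 1132 (mod 1273)
11^512 ≡ 1132^2 = 1281424 ≡ 786 (mod 1273)
11^1024 ≡ 786^2 = 617796 ≡ 391 (mod 1273)
1272 = 1024 + 128 + 64 + 32 + 16 + 8 in binary powers of 2.
So 11^1272 ≡ 391 · 425 · 505 · 140 · 562 · 957 ≡ 533 (mod 1273).
Since 533 ≠ 1, base 11 is a Fermat witness: 1273 is composite.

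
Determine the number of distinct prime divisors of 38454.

38454 = 2 · 19227
19227 = 3 · 6409
6409 = 13 · 493
493 = 17 · 29
38454 = 2 · 3 · 13 · 17 · 29, which has 5 distinct prime factors.

5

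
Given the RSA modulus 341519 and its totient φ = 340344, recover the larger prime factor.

653

φ(n) = (p−1)(q−1) = n − (p+q) + 1, so p + q = 341519 − 340344 + 1 = 1176.
p and q are the roots of t² − 1176t + 341519 = 0.
Discriminant: 1176² − 4·341519 = 1382976 − 1366076 = 16900; √16900 = 130.
q = (1176 − 130)/2 = 523, p = (1176 + 130)/2 = 653.
Check: 523 · 653 = 341519.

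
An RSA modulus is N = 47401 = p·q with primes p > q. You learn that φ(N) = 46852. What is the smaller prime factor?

107

φ(n) = (p−1)(q−1) = n − (p+q) + 1, so p + q = 47401 − 46852 + 1 = 550.
p and q are the roots of t² − 550t + 47401 = 0.
Discriminant: 550² − 4·47401 = 302500 − 189604 = 112896; √112896 = 336.
q = (550 − 336)/2 = 107, p = (550 + 336)/2 = 443.
Check: 107 · 443 = 47401.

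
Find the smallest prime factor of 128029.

11

128029 is odd.
Digit sum 22, not divisible by 3.
Ends in 9: not divisible by 5.
7: 128029 = 7·18289 + 6
11: 128029 = 11·11639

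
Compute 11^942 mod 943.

453

11^1 ≡ 11 (mod 943)
11^2 ≡ 11^2 = 121 ≡ 121 (mod 943)
11^4 ≡ 121^2 = 14641 ≡ 496 (mod 943)
11^8 ≡ 496^2 = 246016 ≡ 836 (mod 943)
11^16 ≡ 836^2 = 698896 ≡ 133 (mod 943)
11^32 ≡ 133^2 = 17689 ≡ 715 (mod 943)
11^64 ≡ 715^2 = 511225 ≡ 119 (mod 943)
11^128 ≡ 119^2 = 14161 ≡ 16 (mod 943)
11^256 ≡ 16^2 = 256 ≡ 256 (mod 943)
11^512 ≡ 256^2 = 65536 ≡ 469 (mod 943)
942 = 512 + 256 + 128 + 32 + 8 + 4 + 2 in binary powers of 2.
So 11^942 ≡ 469 · 256 · 16 · 715 · 836 · 496 · 121 ≡ 453 (mod 943).
Since 453 ≠ 1, base 11 is a Fermat witness: 943 is composite.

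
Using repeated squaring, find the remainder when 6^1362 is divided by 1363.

397

6^1 ≡ 6 (mod 1363)
6^2 ≡ 6^2 = 36 ≡ 36 (mod 1363)
6^4 ≡ 36^2 = 1296 ≡ 1296 (mod 1363)
6^8 ≡ 1296^2 = 1679616 ≡ 400 (mod 1363)
6^16 ≡ 400^2 = 160000 ≡ 529 (mod 1363)
6^32 ≡ 529^2 = 279841 ≡ 426 (mod 1363)
6^64 ≡ 426^2 = 181476 ≡ 197 (mod 1363)
6^128 ≡ 197^2 = 38809 ≡ 645 (mod 1363)
6^256 ≡ 645^2 = 416025 ≡ 310 (mod 1363)
6^512 ≡ 310^2 = 96100 ≡ 690 (mod 1363)
6^1024 ≡ 690^2 = 476100 ≡ 413 (mod 1363)
1362 = 1024 + 256 + 64 + 16 + 2 in binary powers of 2.
So 6^1362 ≡ 413 · 310 · 197 · 529 · 36 ≡ 397 (mod 1363).
Since 397 ≠ 1, base 6 is a Fermat witness: 1363 is composite.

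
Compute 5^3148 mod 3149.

896

5^1 ≡ 5 (mod 3149)
5^2 ≡ 5^2 = 25 ≡ 25 (mod 3149)
5^4 ≡ 25^2 = 625 ≡ 625 (mod 3149)
5^8 ≡ 625^2 = 390625 ≡ 149 (mod 3149)
5^16 ≡ 149^2 = 22201 ≡ 158 (mod 3149)
5^32 ≡ 158^2 = 24964 ≡ 2921 (mod 3149)
5^64 ≡ 2921^2 = 8532241 ≡ 1600 (mod 3149)
5^128 ≡ 1600^2 = 2560000 ≡ 3012 (mod 3149)
5^256 ≡ 3012^2 = 9072144 ≡ 3024 (mod 3149)
5^512 ≡ 3024^2 = 9144576 ≡ 3029 (mod 3149)
5^1024 ≡ 3029^2 = 9174841 ≡ 1804 (mod 3149)
5^2048 ≡ 1804^2 = 3254416 ≡ 1499 (mod 3149)
3148 = 2048 + 1024 + 64 + 8 + 4 in binary powers of 2.
So 5^3148 ≡ 1499 · 1804 · 1600 · 149 · 625 ≡ 896 (mod 3149).
Since 896 ≠ 1, base 5 is a Fermat witness: 3149 is composite.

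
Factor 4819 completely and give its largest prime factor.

4819 = 61 · 79
79 is prime.
So 4819 = 61 · 79; the largest prime factor is 79.

79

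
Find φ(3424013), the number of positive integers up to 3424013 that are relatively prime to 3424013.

3354624

Factor: 3424013 = 113 · 157 · 193.
φ(3424013) = (113−1) · (157−1) · (193−1) = 112 · 156 · 192 = 3354624.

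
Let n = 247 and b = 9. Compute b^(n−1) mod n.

9^1 ≡ 9 (mod 247)
9^2 ≡ 9^2 = 81 ≡ 81 (mod 247)
9^4 ≡ 81^2 = 6561 ≡ 139 (mod 247)
9^8 ≡ 139^2 = 19321 ≡ 55 (mod 247)
9^16 ≡ 55^2 = 3025 ≡ 61 (mod 247)
9^32 ≡ 61^2 = 3721 ≡ 16 (mod 247)
9^64 ≡ 16^2 = 256 ≡ 9 (mod 247)
9^128 ≡ 9^2 = 81 ≡ 81 (mod 247)
246 = 128 + 64 + 32 + 16 + 4 + 2 in binary powers of 2.
So 9^246 ≡ 81 · 9 · 16 · 61 · 139 · 81 ≡ 235 (mod 247).
Since 235 ≠ 1, base 9 is a Fermat witness: 247 is composite.

235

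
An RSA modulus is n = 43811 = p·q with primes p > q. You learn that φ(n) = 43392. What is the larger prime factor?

227

φ(n) = (p−1)(q−1) = n − (p+q) + 1, so p + q = 43811 − 43392 + 1 = 420.
p and q are the roots of t² − 420t + 43811 = 0.
Discriminant: 420² − 4·43811 = 176400 − 175244 = 1156; √1156 = 34.
q = (420 − 34)/2 = 193, p = (420 + 34)/2 = 227.
Check: 193 · 227 = 43811.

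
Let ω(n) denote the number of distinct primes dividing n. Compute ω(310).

3

310 = 2 · 155
155 = 5 · 31
310 = 2 · 5 · 31, which has 3 distinct prime factors.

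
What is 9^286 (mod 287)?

9^1 ≡ 9 (mod 287)
9^2 ≡ 9^2 = 81 ≡ 81 (mod 287)
9^4 ≡ 81^2 = 6561 ≡ 247 (mod 287)
9^8 ≡ 247^2 = 61009 ≡ 165 (mod 287)
9^16 ≡ 165^2 = 27225 ≡ 247 (mod 287)
9^32 ≡ 247^2 = 61009 ≡ 165 (mod 287)
9^64 ≡ 165^2 = 27225 ≡ 247 (mod 287)
9^128 ≡ 247^2 = 61009 ≡ 165 (mod 287)
9^256 ≡ 165^2 = 27225 ≡ 247 (mod 287)
286 = 256 + 16 + 8 + 4 + 2 in binary powers of 2.
So 9^286 ≡ 247 · 247 · 165 · 247 · 81 ≡ 163 (mod 287).
Since 163 ≠ 1, base 9 is a Fermat witness: 287 is composite.

163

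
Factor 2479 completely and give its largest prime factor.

67

2479 = 37 · 67
67 is prime.
So 2479 = 37 · 67; the largest prime factor is 67.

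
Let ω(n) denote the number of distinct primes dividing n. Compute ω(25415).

25415 = 5 · 5083
5083 = 13 · 391
391 = 17 · 23
25415 = 5 · 13 · 17 · 23, which has 4 distinct prime factors.

4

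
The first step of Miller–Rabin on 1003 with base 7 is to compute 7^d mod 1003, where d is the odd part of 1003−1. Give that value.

147

1003 − 1 = 1002 = 2^1 · 501, so d = 501.
7^1 ≡ 7 (mod 1003)
7^2 ≡ 7^2 = 49 ≡ 49 (mod 1003)
7^4 ≡ 49^2 = 2401 ≡ 395 (mod 1003)
7^8 ≡ 395^2 = 156025 ≡ 560 (mod 1003)
7^16 ≡ 560^2 = 313600 ≡ 664 (mod 1003)
7^32 ≡ 664^2 = 440896 ≡ 579 (mod 1003)
7^64 ≡ 579^2 = 335241 ≡ 239 (mod 1003)
7^128 ≡ 239^2 = 57121 ≡ 953 (mod 1003)
7^256 ≡ 953^2 = 908209 ≡ 494 (mod 1003)
501 = 256 + 128 + 64 + 32 + 16 + 4 + 1 in binary powers of 2.
So 7^501 ≡ 494 · 953 · 239 · 579 · 664 · 395 · 7 ≡ 147 (mod 1003).
Squaring chain: 147; never reaches −1, so base 7 is a Miller–Rabin witness that 1003 is composite.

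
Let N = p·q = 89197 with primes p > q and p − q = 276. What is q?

191

Since p = q + 276, we have 89197 = q(q + 276), so q² + 276q − 89197 = 0.
Discriminant: 276² + 4·89197 = 76176 + 356788 = 432964; √432964 = 658.
q = (−276 + 658)/2 = 191, and p = q + 276 = 467.
Check: 191 · 467 = 89197.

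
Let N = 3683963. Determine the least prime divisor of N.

3683963 is odd.
Digit sum 38, not divisible by 3.
Ends in 3: not divisible by 5.
7: 3683963 = 7·526280 + 3
11: 3683963 = 11·334905 + 8
13: 3683963 = 13·283381 + 10
17: 3683963 = 17·216703 + 12
19: 3683963 = 19·193892 + 15
23: 3683963 = 23·160172 + 7
29: 3683963 = 29·127033 + 6
31: 3683963 = 31·118837 + 16
37: 3683963 = 37·99566 + 21
41: 3683963 = 41·89852 + 31
43: 3683963 = 43·85673 + 24
47: 3683963 = 47·78382 + 9
53: 3683963 = 53·69508 + 39
59: 3683963 = 59·62440 + 3
61: 3683963 = 61·60392 + 51
67: 3683963 = 67·54984 + 35
71: 3683963 = 71·51886 + 57
73: 3683963 = 73·50465 + 18
79: 3683963 = 79·46632 + 35
83: 3683963 = 83·44385 + 8
89: 3683963 = 89·41392 + 75
97: 3683963 = 97·37979

97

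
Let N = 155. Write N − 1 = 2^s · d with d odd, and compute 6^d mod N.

26

155 − 1 = 154 = 2^1 · 77, so d = 77.
6^1 ≡ 6 (mod 155)
6^2 ≡ 6^2 = 36 ≡ 36 (mod 155)
6^4 ≡ 36^2 = 1296 ≡ 56 (mod 155)
6^8 ≡ 56^2 = 3136 ≡ 36 (mod 155)
6^16 ≡ 36^2 = 1296 ≡ 56 (mod 155)
6^32 ≡ 56^2 = 3136 ≡ 36 (mod 155)
6^64 ≡ 36^2 = 1296 ≡ 56 (mod 155)
77 = 64 + 8 + 4 + 1 in binary powers of 2.
So 6^77 ≡ 56 · 36 · 56 · 6 ≡ 26 (mod 155).
Squaring chain: 26; never reaches −1, so base 6 is a Miller–Rabin witness that 155 is composite.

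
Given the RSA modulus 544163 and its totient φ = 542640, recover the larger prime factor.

φ(n) = (p−1)(q−1) = n − (p+q) + 1, so p + q = 544163 − 542640 + 1 = 1524.
p and q are the roots of t² − 1524t + 544163 = 0.
Discriminant: 1524² − 4·544163 = 2322576 − 2176652 = 145924; √145924 = 382.
q = (1524 − 382)/2 = 571, p = (1524 + 382)/2 = 953.
Check: 571 · 953 = 544163.

953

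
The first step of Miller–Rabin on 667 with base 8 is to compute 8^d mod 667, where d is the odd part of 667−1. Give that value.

374

667 − 1 = 666 = 2^1 · 333, so d = 333.
8^1 ≡ 8 (mod 667)
8^2 ≡ 8^2 = 64 ≡ 64 (mod 667)
8^4 ≡ 64^2 = 4096 ≡ 94 (mod 667)
8^8 ≡ 94^2 = 8836 ≡ 165 (mod 667)
8^16 ≡ 165^2 = 27225 ≡ 545 (mod 667)
8^32 ≡ 545^2 = 297025 ≡ 210 (mod 667)
8^64 ≡ 210^2 = 44100 ≡ 78 (mod 667)
8^128 ≡ 78^2 = 6084 ≡ 81 (mod 667)
8^256 ≡ 81^2 = 6561 ≡ 558 (mod 667)
333 = 256 + 64 + 8 + 4 + 1 in binary powers of 2.
So 8^333 ≡ 558 · 78 · 165 · 94 · 8 ≡ 374 (mod 667).
Squaring chain: 374; never reaches −1, so base 8 is a Miller–Rabin witness that 667 is composite.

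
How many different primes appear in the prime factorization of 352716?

352716 = 2^2 · 88179
88179 = 3 · 29393
29393 = 7 · 4199
4199 = 13 · 323
323 = 17 · 19
352716 = 2^2 · 3 · 7 · 13 · 17 · 19, which has 6 distinct prime factors.

6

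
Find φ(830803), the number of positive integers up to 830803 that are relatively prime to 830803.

805644

Factor: 830803 = 43 · 139^2.
φ(830803) = (43−1) · 139^1·(139−1) = 42 · 19182 = 805644.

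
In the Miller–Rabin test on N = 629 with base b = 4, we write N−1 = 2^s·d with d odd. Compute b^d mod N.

225

629 − 1 = 628 = 2^2 · 157, so d = 157.
4^1 ≡ 4 (mod 629)
4^2 ≡ 4^2 = 16 ≡ 16 (mod 629)
4^4 ≡ 16^2 = 256 ≡ 256 (mod 629)
4^8 ≡ 256^2 = 65536 ≡ 120 (mod 629)
4^16 ≡ 120^2 = 14400 ≡ 562 (mod 629)
4^32 ≡ 562^2 = 315844 ≡ 86 (mod 629)
4^64 ≡ 86^2 = 7396 ≡ 477 (mod 629)
4^128 ≡ 477^2 = 227529 ≡ 460 (mod 629)
157 = 128 + 16 + 8 + 4 + 1 in binary powers of 2.
So 4^157 ≡ 460 · 562 · 120 · 256 · 4 ≡ 225 (mod 629).
Squaring chain: 225 → 305; never reaches −1, so base 4 is a Miller–Rabin witness that 629 is composite.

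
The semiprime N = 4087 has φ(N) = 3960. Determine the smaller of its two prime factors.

61

φ(n) = (p−1)(q−1) = n − (p+q) + 1, so p + q = 4087 − 3960 + 1 = 128.
p and q are the roots of t² − 128t + 4087 = 0.
Discriminant: 128² − 4·4087 = 16384 − 16348 = 36; √36 = 6.
q = (128 − 6)/2 = 61, p = (128 + 6)/2 = 67.
Check: 61 · 67 = 4087.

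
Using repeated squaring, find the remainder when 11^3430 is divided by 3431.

11^1 ≡ 11 (mod 3431)
11^2 ≡ 11^2 = 121 ≡ 121 (mod 3431)
11^4 ≡ 121^2 = 14641 ≡ 917 (mod 3431)
11^8 ≡ 917^2 = 840889 ≡ 294 (mod 3431)
11^16 ≡ 294^2 = 86436 ≡ 661 (mod 3431)
11^32 ≡ 661^2 = 436921 ≡ 1184 (mod 3431)
11^64 ≡ 1184^2 = 1401856 ≡ 2008 (mod 3431)
11^128 ≡ 2008^2 = 4032064 ≡ 639 (mod 3431)
11^256 ≡ 639^2 = 408321 ≡ 32 (mod 3431)
11^512 ≡ 32^2 = 1024 ≡ 1024 (mod 3431)
11^1024 ≡ 1024^2 = 1048576 ≡ 2121 (mod 3431)
11^2048 ≡ 2121^2 = 4498641 ≡ 600 (mod 3431)
3430 = 2048 + 1024 + 256 + 64 + 32 + 4 + 2 in binary powers of 2.
So 11^3430 ≡ 600 · 2121 · 32 · 2008 · 1184 · 917 · 121 ≡ 1583 (mod 3431).
Since 1583 ≠ 1, base 11 is a Fermat witness: 3431 is composite.

1583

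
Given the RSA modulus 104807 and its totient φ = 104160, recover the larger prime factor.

φ(n) = (p−1)(q−1) = n − (p+q) + 1, so p + q = 104807 − 104160 + 1 = 648.
p and q are the roots of t² − 648t + 104807 = 0.
Discriminant: 648² − 4·104807 = 419904 − 419228 = 676; √676 = 26.
q = (648 − 26)/2 = 311, p = (648 + 26)/2 = 337.
Check: 311 · 337 = 104807.

337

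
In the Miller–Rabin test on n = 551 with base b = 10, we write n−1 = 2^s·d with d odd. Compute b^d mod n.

98

551 − 1 = 550 = 2^1 · 275, so d = 275.
10^1 ≡ 10 (mod 551)
10^2 ≡ 10^2 = 100 ≡ 100 (mod 551)
10^4 ≡ 100^2 = 10000 ≡ 82 (mod 551)
10^8 ≡ 82^2 = 6724 ≡ 112 (mod 551)
10^16 ≡ 112^2 = 12544 ≡ 422 (mod 551)
10^32 ≡ 422^2 = 178084 ≡ 111 (mod 551)
10^64 ≡ 111^2 = 12321 ≡ 199 (mod 551)
10^128 ≡ 199^2 = 39601 ≡ 480 (mod 551)
10^256 ≡ 480^2 = 230400 ≡ 82 (mod 551)
275 = 256 + 16 + 2 + 1 in binary powers of 2.
So 10^275 ≡ 82 · 422 · 100 · 10 ≡ 98 (mod 551).
Squaring chain: 98; never reaches −1, so base 10 is a Miller–Rabin witness that 551 is composite.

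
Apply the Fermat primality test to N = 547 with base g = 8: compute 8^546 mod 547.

1

8^1 ≡ 8 (mod 547)
8^2 ≡ 8^2 = 64 ≡ 64 (mod 547)
8^4 ≡ 64^2 = 4096 ≡ 267 (mod 547)
8^8 ≡ 267^2 = 71289 ≡ 179 (mod 547)
8^16 ≡ 179^2 = 32041 ≡ 315 (mod 547)
8^32 ≡ 315^2 = 99225 ≡ 218 (mod 547)
8^64 ≡ 218^2 = 47524 ≡ 482 (mod 547)
8^128 ≡ 482^2 = 232324 ≡ 396 (mod 547)
8^256 ≡ 396^2 = 156816 ≡ 374 (mod 547)
8^512 ≡ 374^2 = 139876 ≡ 391 (mod 547)
546 = 512 + 32 + 2 in binary powers of 2.
So 8^546 ≡ 391 · 218 · 64 ≡ 1 (mod 547).
Since the result is 1, base 8 gives no evidence that 547 is composite.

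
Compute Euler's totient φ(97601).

82080

Factor: 97601 = 7 · 73 · 191.
φ(97601) = (7−1) · (73−1) · (191−1) = 6 · 72 · 190 = 82080.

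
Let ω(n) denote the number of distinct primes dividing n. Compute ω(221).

2

221 = 13 · 17
221 = 13 · 17, which has 2 distinct prime factors.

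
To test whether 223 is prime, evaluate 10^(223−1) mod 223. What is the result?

10^1 ≡ 10 (mod 223)
10^2 ≡ 10^2 = 100 ≡ 100 (mod 223)
10^4 ≡ 100^2 = 10000 ≡ 188 (mod 223)
10^8 ≡ 188^2 = 35344 ≡ 110 (mod 223)
10^16 ≡ 110^2 = 12100 ≡ 58 (mod 223)
10^32 ≡ 58^2 = 3364 ≡ 19 (mod 223)
10^64 ≡ 19^2 = 361 ≡ 138 (mod 223)
10^128 ≡ 138^2 = 19044 ≡ 89 (mod 223)
222 = 128 + 64 + 16 + 8 + 4 + 2 in binary powers of 2.
So 10^222 ≡ 89 · 138 · 58 · 110 · 188 · 100 ≡ 1 (mod 223).
Since the result is 1, base 10 gives no evidence that 223 is composite.

1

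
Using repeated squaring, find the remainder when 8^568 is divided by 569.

1

8^1 ≡ 8 (mod 569)
8^2 ≡ 8^2 = 64 ≡ 64 (mod 569)
8^4 ≡ 64^2 = 4096 ≡ 113 (mod 569)
8^8 ≡ 113^2 = 12769 ≡ 251 (mod 569)
8^16 ≡ 251^2 = 63001 ≡ 411 (mod 569)
8^32 ≡ 411^2 = 168921 ≡ 497 (mod 569)
8^64 ≡ 497^2 = 247009 ≡ 63 (mod 569)
8^128 ≡ 63^2 = 3969 ≡ 555 (mod 569)
8^256 ≡ 555^2 = 308025 ≡ 196 (mod 569)
8^512 ≡ 196^2 = 38416 ≡ 293 (mod 569)
568 = 512 + 32 + 16 + 8 in binary powers of 2.
So 8^568 ≡ 293 · 497 · 411 · 251 ≡ 1 (mod 569).
Since the result is 1, base 8 gives no evidence that 569 is composite.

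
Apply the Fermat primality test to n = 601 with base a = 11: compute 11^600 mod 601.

1

11^1 ≡ 11 (mod 601)
11^2 ≡ 11^2 = 121 ≡ 121 (mod 601)
11^4 ≡ 121^2 = 14641 ≡ 217 (mod 601)
11^8 ≡ 217^2 = 47089 ≡ 211 (mod 601)
11^16 ≡ 211^2 = 44521 ≡ 47 (mod 601)
11^32 ≡ 47^2 = 2209 ≡ 406 (mod 601)
11^64 ≡ 406^2 = 164836 ≡ 162 (mod 601)
11^128 ≡ 162^2 = 26244 ≡ 401 (mod 601)
11^256 ≡ 401^2 = 160801 ≡ 334 (mod 601)
11^512 ≡ 334^2 = 111556 ≡ 371 (mod 601)
600 = 512 + 64 + 16 + 8 in binary powers of 2.
So 11^600 ≡ 371 · 162 · 47 · 211 ≡ 1 (mod 601).
Since the result is 1, base 11 gives no evidence that 601 is composite.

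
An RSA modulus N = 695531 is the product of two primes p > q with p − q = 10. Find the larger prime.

Since p = q + 10, we have 695531 = q(q + 10), so q² + 10q − 695531 = 0.
Discriminant: 10² + 4·695531 = 100 + 2782124 = 2782224; √2782224 = 1668.
q = (−10 + 1668)/2 = 829, and p = q + 10 = 839.
Check: 829 · 839 = 695531.

839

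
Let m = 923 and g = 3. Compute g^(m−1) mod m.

432

3^1 ≡ 3 (mod 923)
3^2 ≡ 3^2 = 9 ≡ 9 (mod 923)
3^4 ≡ 9^2 = 81 ≡ 81 (mod 923)
3^8 ≡ 81^2 = 6561 ≡ 100 (mod 923)
3^16 ≡ 100^2 = 10000 ≡ 770 (mod 923)
3^32 ≡ 770^2 = 592900 ≡ 334 (mod 923)
3^64 ≡ 334^2 = 111556 ≡ 796 (mod 923)
3^128 ≡ 796^2 = 633616 ≡ 438 (mod 923)
3^256 ≡ 438^2 = 191844 ≡ 783 (mod 923)
3^512 ≡ 783^2 = 613089 ≡ 217 (mod 923)
922 = 512 + 256 + 128 + 16 + 8 + 2 in binary powers of 2.
So 3^922 ≡ 217 · 783 · 438 · 770 · 100 · 9 ≡ 432 (mod 923).
Since 432 ≠ 1, base 3 is a Fermat witness: 923 is composite.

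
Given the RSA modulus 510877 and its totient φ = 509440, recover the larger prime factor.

797

φ(n) = (p−1)(q−1) = n − (p+q) + 1, so p + q = 510877 − 509440 + 1 = 1438.
p and q are the roots of t² − 1438t + 510877 = 0.
Discriminant: 1438² − 4·510877 = 2067844 − 2043508 = 24336; √24336 = 156.
q = (1438 − 156)/2 = 641, p = (1438 + 156)/2 = 797.
Check: 641 · 797 = 510877.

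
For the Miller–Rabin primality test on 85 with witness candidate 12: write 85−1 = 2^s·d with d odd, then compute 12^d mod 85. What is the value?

85 − 1 = 84 = 2^2 · 21, so d = 21.
12^1 ≡ 12 (mod 85)
12^2 ≡ 12^2 = 144 ≡ 59 (mod 85)
12^4 ≡ 59^2 = 3481 ≡ 81 (mod 85)
12^8 ≡ 81^2 = 6561 ≡ 16 (mod 85)
12^16 ≡ 16^2 = 256 ≡ 1 (mod 85)
21 = 16 + 4 + 1 in binary powers of 2.
So 12^21 ≡ 1 · 81 · 12 ≡ 37 (mod 85).
Squaring chain: 37 → 9; never reaches −1, so base 12 is a Miller–Rabin witness that 85 is composite.

37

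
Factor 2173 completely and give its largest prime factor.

2173 = 41 · 53
53 is prime.
So 2173 = 41 · 53; the largest prime factor is 53.

53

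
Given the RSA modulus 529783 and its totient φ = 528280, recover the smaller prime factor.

563

φ(n) = (p−1)(q−1) = n − (p+q) + 1, so p + q = 529783 − 528280 + 1 = 1504.
p and q are the roots of t² − 1504t + 529783 = 0.
Discriminant: 1504² − 4·529783 = 2262016 − 2119132 = 142884; √142884 = 378.
q = (1504 − 378)/2 = 563, p = (1504 + 378)/2 = 941.
Check: 563 · 941 = 529783.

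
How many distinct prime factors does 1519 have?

1519 = 7^2 · 31
1519 = 7^2 · 31, which has 2 distinct prime factors.

2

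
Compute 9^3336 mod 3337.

714

9^1 ≡ 9 (mod 3337)
9^2 ≡ 9^2 = 81 ≡ 81 (mod 3337)
9^4 ≡ 81^2 = 6561 ≡ 3224 (mod 3337)
9^8 ≡ 3224^2 = 10394176 ≡ 2758 (mod 3337)
9^16 ≡ 2758^2 = 7606564 ≡ 1541 (mod 3337)
9^32 ≡ 1541^2 = 2374681 ≡ 2074 (mod 3337)
9^64 ≡ 2074^2 = 4301476 ≡ 83 (mod 3337)
9^128 ≡ 83^2 = 6889 ≡ 215 (mod 3337)
9^256 ≡ 215^2 = 46225 ≡ 2844 (mod 3337)
9^512 ≡ 2844^2 = 8088336 ≡ 2785 (mod 3337)
9^1024 ≡ 2785^2 = 7756225 ≡ 1037 (mod 3337)
9^2048 ≡ 1037^2 = 1075369 ≡ 855 (mod 3337)
3336 = 2048 + 1024 + 256 + 8 in binary powers of 2.
So 9^3336 ≡ 855 · 1037 · 2844 · 2758 ≡ 714 (mod 3337).
Since 714 ≠ 1, base 9 is a Fermat witness: 3337 is composite.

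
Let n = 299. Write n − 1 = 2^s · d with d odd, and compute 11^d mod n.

299 − 1 = 298 = 2^1 · 149, so d = 149.
11^1 ≡ 11 (mod 299)
11^2 ≡ 11^2 = 121 ≡ 121 (mod 299)
11^4 ≡ 121^2 = 14641 ≡ 289 (mod 299)
11^8 ≡ 289^2 = 83521 ≡ 100 (mod 299)
11^16 ≡ 100^2 = 10000 ≡ 133 (mod 299)
11^32 ≡ 133^2 = 17689 ≡ 48 (mod 299)
11^64 ≡ 48^2 = 2304 ≡ 211 (mod 299)
11^128 ≡ 211^2 = 44521 ≡ 269 (mod 299)
149 = 128 + 16 + 4 + 1 in binary powers of 2.
So 11^149 ≡ 269 · 133 · 289 · 11 ≡ 267 (mod 299).
Squaring chain: 267; never reaches −1, so base 11 is a Miller–Rabin witness that 299 is composite.

267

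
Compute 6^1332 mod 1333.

1

6^1 ≡ 6 (mod 1333)
6^2 ≡ 6^2 = 36 ≡ 36 (mod 1333)
6^4 ≡ 36^2 = 1296 ≡ 1296 (mod 1333)
6^8 ≡ 1296^2 = 1679616 ≡ 36 (mod 1333)
6^16 ≡ 36^2 = 1296 ≡ 1296 (mod 1333)
6^32 ≡ 1296^2 = 1679616 ≡ 36 (mod 1333)
6^64 ≡ 36^2 = 1296 ≡ 1296 (mod 1333)
6^128 ≡ 1296^2 = 1679616 ≡ 36 (mod 1333)
6^256 ≡ 36^2 = 1296 ≡ 1296 (mod 1333)
6^512 ≡ 1296^2 = 1679616 ≡ 36 (mod 1333)
6^1024 ≡ 36^2 = 1296 ≡ 1296 (mod 1333)
1332 = 1024 + 256 + 32 + 16 + 4 in binary powers of 2.
So 6^1332 ≡ 1296 · 1296 · 36 · 1296 · 1296 ≡ 1 (mod 1333).
Since the result is 1, base 6 gives no evidence that 1333 is composite.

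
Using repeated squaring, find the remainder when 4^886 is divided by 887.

4^1 ≡ 4 (mod 887)
4^2 ≡ 4^2 = 16 ≡ 16 (mod 887)
4^4 ≡ 16^2 = 256 ≡ 256 (mod 887)
4^8 ≡ 256^2 = 65536 ≡ 785 (mod 887)
4^16 ≡ 785^2 = 616225 ≡ 647 (mod 887)
4^32 ≡ 647^2 = 418609 ≡ 832 (mod 887)
4^64 ≡ 832^2 = 692224 ≡ 364 (mod 887)
4^128 ≡ 364^2 = 132496 ≡ 333 (mod 887)
4^256 ≡ 333^2 = 110889 ≡ 14 (mod 887)
4^512 ≡ 14^2 = 196 ≡ 196 (mod 887)
886 = 512 + 256 + 64 + 32 + 16 + 4 + 2 in binary powers of 2.
So 4^886 ≡ 196 · 14 · 364 · 832 · 647 · 256 · 16 ≡ 1 (mod 887).
Since the result is 1, base 4 gives no evidence that 887 is composite.

1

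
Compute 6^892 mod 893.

291

6^1 ≡ 6 (mod 893)
6^2 ≡ 6^2 = 36 ≡ 36 (mod 893)
6^4 ≡ 36^2 = 1296 ≡ 403 (mod 893)
6^8 ≡ 403^2 = 162409 ≡ 776 (mod 893)
6^16 ≡ 776^2 = 602176 ≡ 294 (mod 893)
6^32 ≡ 294^2 = 86436 ≡ 708 (mod 893)
6^64 ≡ 708^2 = 501264 ≡ 291 (mod 893)
6^128 ≡ 291^2 = 84681 ≡ 739 (mod 893)
6^256 ≡ 739^2 = 546121 ≡ 498 (mod 893)
6^512 ≡ 498^2 = 248004 ≡ 643 (mod 893)
892 = 512 + 256 + 64 + 32 + 16 + 8 + 4 in binary powers of 2.
So 6^892 ≡ 643 · 498 · 291 · 708 · 294 · 776 · 403 ≡ 291 (mod 893).
Since 291 ≠ 1, base 6 is a Fermat witness: 893 is composite.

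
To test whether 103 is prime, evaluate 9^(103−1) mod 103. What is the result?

9^1 ≡ 9 (mod 103)
9^2 ≡ 9^2 = 81 ≡ 81 (mod 103)
9^4 ≡ 81^2 = 6561 ≡ 72 (mod 103)
9^8 ≡ 72^2 = 5184 ≡ 34 (mod 103)
9^16 ≡ 34^2 = 1156 ≡ 23 (mod 103)
9^32 ≡ 23^2 = 529 ≡ 14 (mod 103)
9^64 ≡ 14^2 = 196 ≡ 93 (mod 103)
102 = 64 + 32 + 4 + 2 in binary powers of 2.
So 9^102 ≡ 93 · 14 · 72 · 81 ≡ 1 (mod 103).
Since the result is 1, base 9 gives no evidence that 103 is composite.

1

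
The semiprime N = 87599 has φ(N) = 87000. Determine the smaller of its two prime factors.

φ(n) = (p−1)(q−1) = n − (p+q) + 1, so p + q = 87599 − 87000 + 1 = 600.
p and q are the roots of t² − 600t + 87599 = 0.
Discriminant: 600² − 4·87599 = 360000 − 350396 = 9604; √9604 = 98.
q = (600 − 98)/2 = 251, p = (600 + 98)/2 = 349.
Check: 251 · 349 = 87599.

251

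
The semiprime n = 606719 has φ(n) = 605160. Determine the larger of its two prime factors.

φ(n) = (p−1)(q−1) = n − (p+q) + 1, so p + q = 606719 − 605160 + 1 = 1560.
p and q are the roots of t² − 1560t + 606719 = 0.
Discriminant: 1560² − 4·606719 = 2433600 − 2426876 = 6724; √6724 = 82.
q = (1560 − 82)/2 = 739, p = (1560 + 82)/2 = 821.
Check: 739 · 821 = 606719.

821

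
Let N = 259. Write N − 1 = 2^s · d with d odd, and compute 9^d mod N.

211

259 − 1 = 258 = 2^1 · 129, so d = 129.
9^1 ≡ 9 (mod 259)
9^2 ≡ 9^2 = 81 ≡ 81 (mod 259)
9^4 ≡ 81^2 = 6561 ≡ 86 (mod 259)
9^8 ≡ 86^2 = 7396 ≡ 144 (mod 259)
9^16 ≡ 144^2 = 20736 ≡ 16 (mod 259)
9^32 ≡ 16^2 = 256 ≡ 256 (mod 259)
9^64 ≡ 256^2 = 65536 ≡ 9 (mod 259)
9^128 ≡ 9^2 = 81 ≡ 81 (mod 259)
129 = 128 + 1 in binary powers of 2.
So 9^129 ≡ 81 · 9 ≡ 211 (mod 259).
Squaring chain: 211; never reaches −1, so base 9 is a Miller–Rabin witness that 259 is composite.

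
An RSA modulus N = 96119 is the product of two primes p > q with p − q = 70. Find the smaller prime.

277

Since p = q + 70, we have 96119 = q(q + 70), so q² + 70q − 96119 = 0.
Discriminant: 70² + 4·96119 = 4900 + 384476 = 389376; √389376 = 624.
q = (−70 + 624)/2 = 277, and p = q + 70 = 347.
Check: 277 · 347 = 96119.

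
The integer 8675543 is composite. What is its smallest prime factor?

79

8675543 is odd.
Digit sum 38, not divisible by 3.
Ends in 3: not divisible by 5.
7: 8675543 = 7·1239363 + 2
11: 8675543 = 11·788685 + 8
13: 8675543 = 13·667349 + 6
17: 8675543 = 17·510326 + 1
19: 8675543 = 19·456607 + 10
23: 8675543 = 23·377197 + 12
29: 8675543 = 29·299156 + 19
31: 8675543 = 31·279856 + 7
37: 8675543 = 37·234474 + 5
41: 8675543 = 41·211598 + 25
43: 8675543 = 43·201756 + 35
47: 8675543 = 47·184586 + 1
53: 8675543 = 53·163689 + 26
59: 8675543 = 59·147043 + 6
61: 8675543 = 61·142222 + 1
67: 8675543 = 67·129485 + 48
71: 8675543 = 71·122190 + 53
73: 8675543 = 73·118843 + 4
79: 8675543 = 79·109817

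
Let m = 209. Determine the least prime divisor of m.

209 is odd.
Digit sum 11, not divisible by 3.
Ends in 9: not divisible by 5.
7: 209 = 7·29 + 6
11: 209 = 11·19

11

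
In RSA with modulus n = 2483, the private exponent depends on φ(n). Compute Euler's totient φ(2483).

2280

Factor: 2483 = 13 · 191.
φ(2483) = (13−1) · (191−1) = 12 · 190 = 2280.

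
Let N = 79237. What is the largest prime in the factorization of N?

79

79237 = 17 · 4661
4661 = 59 · 79
79 is prime.
So 79237 = 17 · 59 · 79; the largest prime factor is 79.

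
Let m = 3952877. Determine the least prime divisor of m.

3952877 is odd.
Digit sum 41, not divisible by 3.
Ends in 7: not divisible by 5.
7: 3952877 = 7·564696 + 5
11: 3952877 = 11·359352 + 5
13: 3952877 = 13·304067 + 6
17: 3952877 = 17·232522 + 3
19: 3952877 = 19·208046 + 3
23: 3952877 = 23·171864 + 5
29: 3952877 = 29·136306 + 3
31: 3952877 = 31·127512 + 5
37: 3952877 = 37·106834 + 19
41: 3952877 = 41·96411 + 26
43: 3952877 = 43·91927 + 16
47: 3952877 = 47·84103 + 36
53: 3952877 = 53·74582 + 31
59: 3952877 = 59·66997 + 54
61: 3952877 = 61·64801 + 16
67: 3952877 = 67·58998 + 11
71: 3952877 = 71·55674 + 23
73: 3952877 = 73·54149

73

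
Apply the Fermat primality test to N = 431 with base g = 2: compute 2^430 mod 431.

1

2^1 ≡ 2 (mod 431)
2^2 ≡ 2^2 = 4 ≡ 4 (mod 431)
2^4 ≡ 4^2 = 16 ≡ 16 (mod 431)
2^8 ≡ 16^2 = 256 ≡ 256 (mod 431)
2^16 ≡ 256^2 = 65536 ≡ 24 (mod 431)
2^32 ≡ 24^2 = 576 ≡ 145 (mod 431)
2^64 ≡ 145^2 = 21025 ≡ 337 (mod 431)
2^128 ≡ 337^2 = 113569 ≡ 216 (mod 431)
2^256 ≡ 216^2 = 46656 ≡ 108 (mod 431)
430 = 256 + 128 + 32 + 8 + 4 + 2 in binary powers of 2.
So 2^430 ≡ 108 · 216 · 145 · 256 · 16 · 4 ≡ 1 (mod 431).
Since the result is 1, base 2 gives no evidence that 431 is composite.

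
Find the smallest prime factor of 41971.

19

41971 is odd.
Digit sum 22, not divisible by 3.
Ends in 1: not divisible by 5.
7: 41971 = 7·5995 + 6
11: 41971 = 11·3815 + 6
13: 41971 = 13·3228 + 7
17: 41971 = 17·2468 + 15
19: 41971 = 19·2209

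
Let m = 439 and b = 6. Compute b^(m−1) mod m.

1

6^1 ≡ 6 (mod 439)
6^2 ≡ 6^2 = 36 ≡ 36 (mod 439)
6^4 ≡ 36^2 = 1296 ≡ 418 (mod 439)
6^8 ≡ 418^2 = 174724 ≡ 2 (mod 439)
6^16 ≡ 2^2 = 4 ≡ 4 (mod 439)
6^32 ≡ 4^2 = 16 ≡ 16 (mod 439)
6^64 ≡ 16^2 = 256 ≡ 256 (mod 439)
6^128 ≡ 256^2 = 65536 ≡ 125 (mod 439)
6^256 ≡ 125^2 = 15625 ≡ 260 (mod 439)
438 = 256 + 128 + 32 + 16 + 4 + 2 in binary powers of 2.
So 6^438 ≡ 260 · 125 · 16 · 4 · 418 · 36 ≡ 1 (mod 439).
Since the result is 1, base 6 gives no evidence that 439 is composite.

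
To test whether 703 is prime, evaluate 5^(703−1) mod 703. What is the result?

5^1 ≡ 5 (mod 703)
5^2 ≡ 5^2 = 25 ≡ 25 (mod 703)
5^4 ≡ 25^2 = 625 ≡ 625 (mod 703)
5^8 ≡ 625^2 = 390625 ≡ 460 (mod 703)
5^16 ≡ 460^2 = 211600 ≡ 700 (mod 703)
5^32 ≡ 700^2 = 490000 ≡ 9 (mod 703)
5^64 ≡ 9^2 = 81 ≡ 81 (mod 703)
5^128 ≡ 81^2 = 6561 ≡ 234 (mod 703)
5^256 ≡ 234^2 = 54756 ≡ 625 (mod 703)
5^512 ≡ 625^2 = 390625 ≡ 460 (mod 703)
702 = 512 + 128 + 32 + 16 + 8 + 4 + 2 in binary powers of 2.
So 5^702 ≡ 460 · 234 · 9 · 700 · 460 · 625 · 25 ≡ 628 (mod 703).
Since 628 ≠ 1, base 5 is a Fermat witness: 703 is composite.

628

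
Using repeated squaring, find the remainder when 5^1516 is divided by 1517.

5^1 ≡ 5 (mod 1517)
5^2 ≡ 5^2 = 25 ≡ 25 (mod 1517)
5^4 ≡ 25^2 = 625 ≡ 625 (mod 1517)
5^8 ≡ 625^2 = 390625 ≡ 756 (mod 1517)
5^16 ≡ 756^2 = 571536 ≡ 1144 (mod 1517)
5^32 ≡ 1144^2 = 1308736 ≡ 1082 (mod 1517)
5^64 ≡ 1082^2 = 1170724 ≡ 1117 (mod 1517)
5^128 ≡ 1117^2 = 1247689 ≡ 715 (mod 1517)
5^256 ≡ 715^2 = 511225 ≡ 1513 (mod 1517)
5^512 ≡ 1513^2 = 2289169 ≡ 16 (mod 1517)
5^1024 ≡ 16^2 = 256 ≡ 256 (mod 1517)
1516 = 1024 + 256 + 128 + 64 + 32 + 8 + 4 in binary powers of 2.
So 5^1516 ≡ 256 · 1513 · 715 · 1117 · 1082 · 756 · 625 ≡ 1513 (mod 1517).
Since 1513 ≠ 1, base 5 is a Fermat witness: 1517 is composite.

1513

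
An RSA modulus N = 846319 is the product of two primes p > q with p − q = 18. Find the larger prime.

929

Since p = q + 18, we have 846319 = q(q + 18), so q² + 18q − 846319 = 0.
Discriminant: 18² + 4·846319 = 324 + 3385276 = 3385600; √3385600 = 1840.
q = (−18 + 1840)/2 = 911, and p = q + 18 = 929.
Check: 911 · 929 = 846319.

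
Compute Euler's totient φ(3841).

Factor: 3841 = 23 · 167.
φ(3841) = (23−1) · (167−1) = 22 · 166 = 3652.

3652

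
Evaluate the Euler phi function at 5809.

Factor: 5809 = 37 · 157.
φ(5809) = (37−1) · (157−1) = 36 · 156 = 5616.

5616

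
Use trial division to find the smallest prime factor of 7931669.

73

7931669 is odd.
Digit sum 41, not divisible by 3.
Ends in 9: not divisible by 5.
7: 7931669 = 7·1133095 + 4
11: 7931669 = 11·721060 + 9
13: 7931669 = 13·610128 + 5
17: 7931669 = 17·466568 + 13
19: 7931669 = 19·417456 + 5
23: 7931669 = 23·344855 + 4
29: 7931669 = 29·273505 + 24
31: 7931669 = 31·255860 + 9
37: 7931669 = 37·214369 + 16
41: 7931669 = 41·193455 + 14
43: 7931669 = 43·184457 + 18
47: 7931669 = 47·168758 + 43
53: 7931669 = 53·149654 + 7
59: 7931669 = 59·134435 + 4
61: 7931669 = 61·130027 + 22
67: 7931669 = 67·118383 + 8
71: 7931669 = 71·111713 + 46
73: 7931669 = 73·108653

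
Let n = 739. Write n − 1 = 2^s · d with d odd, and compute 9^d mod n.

739 − 1 = 738 = 2^1 · 369, so d = 369.
9^1 ≡ 9 (mod 739)
9^2 ≡ 9^2 = 81 ≡ 81 (mod 739)
9^4 ≡ 81^2 = 6561 ≡ 649 (mod 739)
9^8 ≡ 649^2 = 421201 ≡ 710 (mod 739)
9^16 ≡ 710^2 = 504100 ≡ 102 (mod 739)
9^32 ≡ 102^2 = 10404 ≡ 58 (mod 739)
9^64 ≡ 58^2 = 3364 ≡ 408 (mod 739)
9^128 ≡ 408^2 = 166464 ≡ 189 (mod 739)
9^256 ≡ 189^2 = 35721 ≡ 249 (mod 739)
369 = 256 + 64 + 32 + 16 + 1 in binary powers of 2.
So 9^369 ≡ 249 · 408 · 58 · 102 · 9 ≡ 1 (mod 739).
Since 9^d ≡ 1 (mod 739), base 9 does not prove 739 composite.

1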